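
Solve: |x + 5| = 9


An absolute value equation |expr| = 9 gives two cases:
Case 1: x + 5 = 9
  x = 4, so x = 4
Case 2: x + 5 = -9
  x = -14, so x = -14

x = -14, x = 4


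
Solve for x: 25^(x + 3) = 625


Express both sides with the same base.
625 = 25^2
Since the bases match, equate exponents: x + 3 = 2
So x = 2 - (3) = -1

x = -1


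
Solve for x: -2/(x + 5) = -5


Multiply both sides by (x + 5): -2 = -5(x + 5)
Distribute: -2 = -5x - 25
-5x = -2 + 25 = 23
x = -23/5

x = -23/5


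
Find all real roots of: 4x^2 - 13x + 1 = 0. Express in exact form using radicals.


Using the quadratic formula: x = (-b ± sqrt(b^2 - 4ac)) / (2a)
Here a = 4, b = -13, c = 1
Discriminant = b^2 - 4ac = (-13)^2 - 4(4)(1) = 169 - 16 = 153
Since discriminant = 153 > 0, there are two real roots.
x = (13 ± 3*sqrt(17)) / 8
Numerically: x ≈ 3.1712 or x ≈ 0.0788

x = (13 + 3*sqrt(17)) / 8 or x = (13 - 3*sqrt(17)) / 8


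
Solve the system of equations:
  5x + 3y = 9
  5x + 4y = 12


Using Cramer's rule:
Determinant D = (5)(4) - (5)(3) = 20 - 15 = 5
Dx = (9)(4) - (12)(3) = 36 - 36 = 0
Dy = (5)(12) - (5)(9) = 60 - 45 = 15
x = Dx/D = 0/5 = 0
y = Dy/D = 15/5 = 3

x = 0, y = 3


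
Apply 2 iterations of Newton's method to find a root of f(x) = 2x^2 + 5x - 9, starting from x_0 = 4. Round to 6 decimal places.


Newton's method: x_(n+1) = x_n - f(x_n)/f'(x_n)
f(x) = 2x^2 + 5x - 9
f'(x) = 4x + 5

Iteration 1:
  f(4.000000) = 43.000000
  f'(4.000000) = 21.000000
  x_1 = 4.000000 - (43.000000)/(21.000000) = 1.952381

Iteration 2:
  f(1.952381) = 8.385488
  f'(1.952381) = 12.809524
  x_2 = 1.952381 - (8.385488)/(12.809524) = 1.297752

x_2 = 1.297752


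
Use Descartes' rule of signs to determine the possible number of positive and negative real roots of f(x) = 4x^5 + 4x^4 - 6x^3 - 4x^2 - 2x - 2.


Descartes' rule of signs:

For positive roots, count sign changes in f(x) = 4x^5 + 4x^4 - 6x^3 - 4x^2 - 2x - 2:
Signs of coefficients: +, +, -, -, -, -
Number of sign changes: 1
Possible positive real roots: 1

For negative roots, examine f(-x) = -4x^5 + 4x^4 + 6x^3 - 4x^2 + 2x - 2:
Signs of coefficients: -, +, +, -, +, -
Number of sign changes: 4
Possible negative real roots: 4, 2, 0

Positive roots: 1; Negative roots: 4 or 2 or 0


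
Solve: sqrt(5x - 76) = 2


Square both sides: 5x - 76 = 2^2 = 4
5x = 4 + 76 = 80
x = 16
Check: sqrt(5*16 - 76) = sqrt(4) = 2 ✓

x = 16


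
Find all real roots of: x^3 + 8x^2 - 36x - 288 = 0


Let p(x) = x^3 + 8x^2 - 36x - 288. By the rational root theorem (leading coefficient 1), any rational root is an integer divisor of 288: try ±1, ±2, ... in turn.
Test x = 1: value = -315 ≠ 0.
Test x = -1: value = -245 ≠ 0.
Test x = 2: value = -320 ≠ 0.
Test x = -2: value = -192 ≠ 0.
Test x = 3: value = -297 ≠ 0.
Test x = -3: value = -135 ≠ 0.
Test x = 4: value = -240 ≠ 0.
Test x = -4: value = -80 ≠ 0.
Test x = 6: value = 0 ✓, so (x - 6) is a factor.
Synthetic division by (x - 6): bring down 1; 1(6) + 8 = 14; 14(6) - 36 = 48; 48(6) - 288 = 0 → quotient x^2 + 14x + 48, remainder 0.
Solve the quadratic x^2 + 14x + 48 = 0: discriminant = 14^2 - 4(1)(48) = 196 - 192 = 4.
sqrt(4) = 2, so x = (-14 ± 2)/2: x = -6 or x = -8.

x = -8, x = -6, x = 6


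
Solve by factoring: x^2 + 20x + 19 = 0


We need two numbers that multiply to 19 and add to 20.
Those numbers are 1 and 19 (since 1 * 19 = 19 and 1 + 19 = 20).
So x^2 + 20x + 19 = (x + 1)(x + 19) = 0
Setting each factor to zero: x = -1 or x = -19

x = -19, x = -1


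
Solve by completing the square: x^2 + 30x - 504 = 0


Start: x^2 + 30x - 504 = 0
Move constant: x^2 + 30x = 504
Half of 30 is 15, squared is 225
Add 225 to both sides: x^2 + 30x + 225 = 729
(x + 15)^2 = 729
x + 15 = ±27
x = -15 + 27 = 12 or x = -15 - 27 = -42

x = -42, x = 12


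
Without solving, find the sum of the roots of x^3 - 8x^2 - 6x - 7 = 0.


By Vieta's formulas for x^3 + bx^2 + cx + d = 0:
  r1 + r2 + r3 = -b/a = 8
  r1*r2 + r1*r3 + r2*r3 = c/a = -6
  r1*r2*r3 = -d/a = 7


Sum = 8


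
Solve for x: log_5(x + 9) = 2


Convert to exponential form: x + 9 = 5^2 = 25
x = 25 - 9 = 16
Check: log_5(16 + 9) = log_5(25) = log_5(25) = 2 ✓

x = 16


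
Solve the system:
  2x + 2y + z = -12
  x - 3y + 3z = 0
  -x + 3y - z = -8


Using Cramer's rule. Expand each determinant along the first row.
D  = 2*[(-3)*(-1) - 3*3] - 2*[1*(-1) - 3*(-1)] + 1*[1*3 - (-3)*(-1)]
  = 2*(-6) - 2*(2) + 1*(0) = -16
Dx = (-12)*[(-3)*(-1) - 3*3] - 2*[0*(-1) - 3*(-8)] + 1*[0*3 - (-3)*(-8)]
  = (-12)*(-6) - 2*(24) + 1*(-24) = 0
Dy = 2*[0*(-1) - 3*(-8)] - (-12)*[1*(-1) - 3*(-1)] + 1*[1*(-8) - 0*(-1)]
  = 2*(24) - (-12)*(2) + 1*(-8) = 64
Dz = 2*[(-3)*(-8) - 0*3] - 2*[1*(-8) - 0*(-1)] + (-12)*[1*3 - (-3)*(-1)]
  = 2*(24) - 2*(-8) + (-12)*(0) = 64
x = Dx/D = 0/-16 = 0, y = Dy/D = 64/-16 = -4, z = Dz/D = 64/-16 = -4
Check eq1: (2)(0) + (2)(-4) + (1)(-4) = -12 = -12 ✓
Check eq2: (1)(0) + (-3)(-4) + (3)(-4) = 0 = 0 ✓
Check eq3: (-1)(0) + (3)(-4) + (-1)(-4) = -8 = -8 ✓

x = 0, y = -4, z = -4


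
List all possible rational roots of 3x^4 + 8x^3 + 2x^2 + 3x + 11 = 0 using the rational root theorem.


Rational root theorem: possible roots are ±p/q where:
  p divides the constant term (11): p ∈ {1, 11}
  q divides the leading coefficient (3): q ∈ {1, 3}

All possible rational roots: -11, -11/3, -1, -1/3, 1/3, 1, 11/3, 11

-11, -11/3, -1, -1/3, 1/3, 1, 11/3, 11


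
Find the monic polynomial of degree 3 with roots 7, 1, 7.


A monic polynomial with roots 7, 1, 7 is:
p(x) = (x - 7)(x - 1)(x - 7)
After multiplying by (x - 7): x - 7
After multiplying by (x - 1): x^2 - 8x + 7
After multiplying by (x - 7): x^3 - 15x^2 + 63x - 49

x^3 - 15x^2 + 63x - 49


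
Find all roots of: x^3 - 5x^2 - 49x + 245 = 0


Let p(x) = x^3 - 5x^2 - 49x + 245. By the rational root theorem (leading coefficient 1), any rational root is an integer divisor of 245: try ±1, ±2, ... in turn.
Test x = 1: value = 192 ≠ 0.
Test x = -1: value = 288 ≠ 0.
Test x = 5: value = 0 ✓, so (x - 5) is a factor.
Synthetic division by (x - 5): bring down 1; 1(5) - 5 = 0; 0(5) - 49 = -49; (-49)(5) + 245 = 0 → quotient x^2 - 49, remainder 0.
Solve the quadratic x^2 - 49 = 0: discriminant = 0^2 - 4(1)(-49) = 0 + 196 = 196.
sqrt(196) = 14, so x = (0 ± 14)/2: x = 7 or x = -7.
Collecting all roots found:

x = -7, x = 5, x = 7


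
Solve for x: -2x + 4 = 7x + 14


Starting with: -2x + 4 = 7x + 14
Move all x terms to left: (-2 - 7)x = 14 - 4
Simplify: -9x = 10
Divide both sides by -9: x = -10/9

x = -10/9


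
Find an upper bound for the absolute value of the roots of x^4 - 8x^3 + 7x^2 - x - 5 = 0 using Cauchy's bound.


Cauchy's bound: all roots r satisfy |r| <= 1 + max(|a_i/a_n|) for i = 0,...,n-1
where a_n is the leading coefficient.

Coefficients: [1, -8, 7, -1, -5]
Leading coefficient a_n = 1
Ratios |a_i/a_n|: 8, 7, 1, 5
Maximum ratio: 8
Cauchy's bound: |r| <= 1 + 8 = 9

Upper bound = 9


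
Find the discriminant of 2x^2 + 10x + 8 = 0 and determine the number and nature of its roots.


For ax^2 + bx + c = 0, discriminant D = b^2 - 4ac
Here a = 2, b = 10, c = 8
D = (10)^2 - 4(2)(8) = 100 - 64 = 36

D = 36 > 0 and is a perfect square (sqrt = 6)
The equation has 2 distinct real rational roots.

Discriminant = 36, 2 distinct real rational roots


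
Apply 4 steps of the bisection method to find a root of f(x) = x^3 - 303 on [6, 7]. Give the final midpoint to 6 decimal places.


f(x) = x^3 - 303
f(6) = -87 < 0
f(7) = 40 > 0

Step 1: midpoint = (6.000000 + 7.000000)/2 = 6.500000
  f(6.500000) = -28.375000
  f(mid) < 0, so root is in [6.500000, 7.000000]

Step 2: midpoint = (6.500000 + 7.000000)/2 = 6.750000
  f(6.750000) = 4.546875
  f(mid) > 0, so root is in [6.500000, 6.750000]

Step 3: midpoint = (6.500000 + 6.750000)/2 = 6.625000
  f(6.625000) = -12.224609
  f(mid) < 0, so root is in [6.625000, 6.750000]

Step 4: midpoint = (6.625000 + 6.750000)/2 = 6.687500
  f(6.687500) = -3.917236
  f(mid) < 0, so root is in [6.687500, 6.750000]

midpoint = 6.687500


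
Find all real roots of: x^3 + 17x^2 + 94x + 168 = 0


Let p(x) = x^3 + 17x^2 + 94x + 168. By the rational root theorem (leading coefficient 1), any rational root is an integer divisor of 168: try ±1, ±2, ... in turn.
Test x = 1: value = 280 ≠ 0.
Test x = -1: value = 90 ≠ 0.
Test x = 2: value = 432 ≠ 0.
Test x = -2: value = 40 ≠ 0.
Test x = 3: value = 630 ≠ 0.
Test x = -3: value = 12 ≠ 0.
Test x = 4: value = 880 ≠ 0.
Test x = -4: value = 0 ✓, so (x + 4) is a factor.
Synthetic division by (x + 4): bring down 1; 1(-4) + 17 = 13; 13(-4) + 94 = 42; 42(-4) + 168 = 0 → quotient x^2 + 13x + 42, remainder 0.
Solve the quadratic x^2 + 13x + 42 = 0: discriminant = 13^2 - 4(1)(42) = 169 - 168 = 1.
sqrt(1) = 1, so x = (-13 ± 1)/2: x = -6 or x = -7.

x = -7, x = -6, x = -4


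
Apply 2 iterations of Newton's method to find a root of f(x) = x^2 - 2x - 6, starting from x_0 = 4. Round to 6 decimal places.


Newton's method: x_(n+1) = x_n - f(x_n)/f'(x_n)
f(x) = x^2 - 2x - 6
f'(x) = 2x - 2

Iteration 1:
  f(4.000000) = 2.000000
  f'(4.000000) = 6.000000
  x_1 = 4.000000 - (2.000000)/(6.000000) = 3.666667

Iteration 2:
  f(3.666667) = 0.111111
  f'(3.666667) = 5.333333
  x_2 = 3.666667 - (0.111111)/(5.333333) = 3.645833

x_2 = 3.645833


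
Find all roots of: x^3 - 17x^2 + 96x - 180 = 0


Let p(x) = x^3 - 17x^2 + 96x - 180. By the rational root theorem (leading coefficient 1), any rational root is an integer divisor of 180: try ±1, ±2, ... in turn.
Test x = 1: value = -100 ≠ 0.
Test x = -1: value = -294 ≠ 0.
Test x = 2: value = -48 ≠ 0.
Test x = -2: value = -448 ≠ 0.
Test x = 3: value = -18 ≠ 0.
Test x = -3: value = -648 ≠ 0.
Test x = 4: value = -4 ≠ 0.
Test x = -4: value = -900 ≠ 0.
Test x = 5: value = 0 ✓, so (x - 5) is a factor.
Synthetic division by (x - 5): bring down 1; 1(5) - 17 = -12; (-12)(5) + 96 = 36; 36(5) - 180 = 0 → quotient x^2 - 12x + 36, remainder 0.
Solve the quadratic x^2 - 12x + 36 = 0: discriminant = (-12)^2 - 4(1)(36) = 144 - 144 = 0.
Discriminant = 0, so a double root: x = 12/2 = 6.
Collecting all roots found:

x = 5, x = 6 (multiplicity 2)


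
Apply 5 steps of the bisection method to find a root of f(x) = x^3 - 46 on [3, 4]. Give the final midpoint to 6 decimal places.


f(x) = x^3 - 46
f(3) = -19 < 0
f(4) = 18 > 0

Step 1: midpoint = (3.000000 + 4.000000)/2 = 3.500000
  f(3.500000) = -3.125000
  f(mid) < 0, so root is in [3.500000, 4.000000]

Step 2: midpoint = (3.500000 + 4.000000)/2 = 3.750000
  f(3.750000) = 6.734375
  f(mid) > 0, so root is in [3.500000, 3.750000]

Step 3: midpoint = (3.500000 + 3.750000)/2 = 3.625000
  f(3.625000) = 1.634766
  f(mid) > 0, so root is in [3.500000, 3.625000]

Step 4: midpoint = (3.500000 + 3.625000)/2 = 3.562500
  f(3.562500) = -0.786865
  f(mid) < 0, so root is in [3.562500, 3.625000]

Step 5: midpoint = (3.562500 + 3.625000)/2 = 3.593750
  f(3.593750) = 0.413422
  f(mid) > 0, so root is in [3.562500, 3.593750]

midpoint = 3.593750


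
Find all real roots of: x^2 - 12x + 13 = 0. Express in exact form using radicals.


Using the quadratic formula: x = (-b ± sqrt(b^2 - 4ac)) / (2a)
Here a = 1, b = -12, c = 13
Discriminant = b^2 - 4ac = (-12)^2 - 4(1)(13) = 144 - 52 = 92
Since discriminant = 92 > 0, there are two real roots.
x = (12 ± 2*sqrt(23)) / 2
Simplifying: x = 6 ± sqrt(23)
Numerically: x ≈ 10.7958 or x ≈ 1.2042

x = 6 + sqrt(23) or x = 6 - sqrt(23)


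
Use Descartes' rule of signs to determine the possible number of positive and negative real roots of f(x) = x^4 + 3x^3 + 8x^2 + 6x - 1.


Descartes' rule of signs:

For positive roots, count sign changes in f(x) = x^4 + 3x^3 + 8x^2 + 6x - 1:
Signs of coefficients: +, +, +, +, -
Number of sign changes: 1
Possible positive real roots: 1

For negative roots, examine f(-x) = x^4 - 3x^3 + 8x^2 - 6x - 1:
Signs of coefficients: +, -, +, -, -
Number of sign changes: 3
Possible negative real roots: 3, 1

Positive roots: 1; Negative roots: 3 or 1


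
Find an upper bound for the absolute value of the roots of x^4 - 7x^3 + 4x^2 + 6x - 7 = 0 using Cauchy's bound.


Cauchy's bound: all roots r satisfy |r| <= 1 + max(|a_i/a_n|) for i = 0,...,n-1
where a_n is the leading coefficient.

Coefficients: [1, -7, 4, 6, -7]
Leading coefficient a_n = 1
Ratios |a_i/a_n|: 7, 4, 6, 7
Maximum ratio: 7
Cauchy's bound: |r| <= 1 + 7 = 8

Upper bound = 8


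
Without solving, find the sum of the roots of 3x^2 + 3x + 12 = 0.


By Vieta's formulas for ax^2 + bx + c = 0:
  Sum of roots = -b/a
  Product of roots = c/a

Here a = 3, b = 3, c = 12
Sum = -(3)/3 = -1
Product = 12/3 = 4

Sum = -1


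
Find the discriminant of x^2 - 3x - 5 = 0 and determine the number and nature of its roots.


For ax^2 + bx + c = 0, discriminant D = b^2 - 4ac
Here a = 1, b = -3, c = -5
D = (-3)^2 - 4(1)(-5) = 9 + 20 = 29

D = 29 > 0 but not a perfect square
The equation has 2 distinct real irrational roots.

Discriminant = 29, 2 distinct real irrational roots


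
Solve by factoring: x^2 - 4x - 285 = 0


We need two numbers that multiply to -285 and add to -4.
Those numbers are -19 and 15 (since (-19) * 15 = -285 and (-19) + 15 = -4).
So x^2 - 4x - 285 = (x - 19)(x + 15) = 0
Setting each factor to zero: x = 19 or x = -15

x = -15, x = 19


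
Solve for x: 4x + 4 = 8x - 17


Starting with: 4x + 4 = 8x - 17
Move all x terms to left: (4 - 8)x = -17 - 4
Simplify: -4x = -21
Divide both sides by -4: x = 21/4

x = 21/4


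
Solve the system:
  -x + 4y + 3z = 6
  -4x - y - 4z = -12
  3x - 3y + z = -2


Using Cramer's rule. Expand each determinant along the first row.
D  = (-1)*[(-1)*1 - (-4)*(-3)] - 4*[(-4)*1 - (-4)*3] + 3*[(-4)*(-3) - (-1)*3]
  = (-1)*(-13) - 4*(8) + 3*(15) = 26
Dx = 6*[(-1)*1 - (-4)*(-3)] - 4*[(-12)*1 - (-4)*(-2)] + 3*[(-12)*(-3) - (-1)*(-2)]
  = 6*(-13) - 4*(-20) + 3*(34) = 104
Dy = (-1)*[(-12)*1 - (-4)*(-2)] - 6*[(-4)*1 - (-4)*3] + 3*[(-4)*(-2) - (-12)*3]
  = (-1)*(-20) - 6*(8) + 3*(44) = 104
Dz = (-1)*[(-1)*(-2) - (-12)*(-3)] - 4*[(-4)*(-2) - (-12)*3] + 6*[(-4)*(-3) - (-1)*3]
  = (-1)*(-34) - 4*(44) + 6*(15) = -52
x = Dx/D = 104/26 = 4, y = Dy/D = 104/26 = 4, z = Dz/D = -52/26 = -2
Check eq1: (-1)(4) + (4)(4) + (3)(-2) = 6 = 6 ✓
Check eq2: (-4)(4) + (-1)(4) + (-4)(-2) = -12 = -12 ✓
Check eq3: (3)(4) + (-3)(4) + (1)(-2) = -2 = -2 ✓

x = 4, y = 4, z = -2


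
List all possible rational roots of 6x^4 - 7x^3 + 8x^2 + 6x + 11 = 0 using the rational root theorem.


Rational root theorem: possible roots are ±p/q where:
  p divides the constant term (11): p ∈ {1, 11}
  q divides the leading coefficient (6): q ∈ {1, 2, 3, 6}

All possible rational roots: -11, -11/2, -11/3, -11/6, -1, -1/2, -1/3, -1/6, 1/6, 1/3, 1/2, 1, 11/6, 11/3, 11/2, 11

-11, -11/2, -11/3, -11/6, -1, -1/2, -1/3, -1/6, 1/6, 1/3, 1/2, 1, 11/6, 11/3, 11/2, 11


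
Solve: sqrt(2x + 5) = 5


Square both sides: 2x + 5 = 5^2 = 25
2x = 25 - 5 = 20
x = 10
Check: sqrt(2*10 + 5) = sqrt(25) = 5 ✓

x = 10


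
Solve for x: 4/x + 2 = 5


Subtract 2 from both sides: 4/x = 3
Multiply both sides by x: 4 = 3 * x
Divide by 3: x = 4/3

x = 4/3


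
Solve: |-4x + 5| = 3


An absolute value equation |expr| = 3 gives two cases:
Case 1: -4x + 5 = 3
  -4x = -2, so x = 1/2
Case 2: -4x + 5 = -3
  -4x = -8, so x = 2

x = 1/2, x = 2


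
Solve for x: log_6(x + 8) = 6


Convert to exponential form: x + 8 = 6^6 = 46656
x = 46656 - 8 = 46648
Check: log_6(46648 + 8) = log_6(46656) = log_6(46656) = 6 ✓

x = 46648


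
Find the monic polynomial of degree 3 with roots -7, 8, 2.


A monic polynomial with roots -7, 8, 2 is:
p(x) = (x + 7)(x - 8)(x - 2)
After multiplying by (x + 7): x + 7
After multiplying by (x - 8): x^2 - x - 56
After multiplying by (x - 2): x^3 - 3x^2 - 54x + 112

x^3 - 3x^2 - 54x + 112


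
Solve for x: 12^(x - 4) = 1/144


Express both sides with the same base.
1/144 = 12^(-2)
Since the bases match, equate exponents: x - 4 = -2
So x = -2 - (-4) = 2

x = 2


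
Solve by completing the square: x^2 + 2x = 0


Start: x^2 + 2x + 0 = 0
Move constant: x^2 + 2x = 0
Half of 2 is 1, squared is 1
Add 1 to both sides: x^2 + 2x + 1 = 1
(x + 1)^2 = 1
x + 1 = ±1
x = -1 + 1 = 0 or x = -1 - 1 = -2

x = -2, x = 0


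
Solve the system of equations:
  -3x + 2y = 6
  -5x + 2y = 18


Using Cramer's rule:
Determinant D = (-3)(2) - (-5)(2) = -6 + 10 = 4
Dx = (6)(2) - (18)(2) = 12 - 36 = -24
Dy = (-3)(18) - (-5)(6) = -54 + 30 = -24
x = Dx/D = -24/4 = -6
y = Dy/D = -24/4 = -6

x = -6, y = -6


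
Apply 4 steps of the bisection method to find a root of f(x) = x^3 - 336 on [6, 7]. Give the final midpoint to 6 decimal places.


f(x) = x^3 - 336
f(6) = -120 < 0
f(7) = 7 > 0

Step 1: midpoint = (6.000000 + 7.000000)/2 = 6.500000
  f(6.500000) = -61.375000
  f(mid) < 0, so root is in [6.500000, 7.000000]

Step 2: midpoint = (6.500000 + 7.000000)/2 = 6.750000
  f(6.750000) = -28.453125
  f(mid) < 0, so root is in [6.750000, 7.000000]

Step 3: midpoint = (6.750000 + 7.000000)/2 = 6.875000
  f(6.875000) = -11.048828
  f(mid) < 0, so root is in [6.875000, 7.000000]

Step 4: midpoint = (6.875000 + 7.000000)/2 = 6.937500
  f(6.937500) = -2.105713
  f(mid) < 0, so root is in [6.937500, 7.000000]

midpoint = 6.937500


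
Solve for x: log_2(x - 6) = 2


Convert to exponential form: x - 6 = 2^2 = 4
x = 4 + 6 = 10
Check: log_2(10 - 6) = log_2(4) = log_2(4) = 2 ✓

x = 10


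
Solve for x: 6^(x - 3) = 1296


Express both sides with the same base.
1296 = 6^4
Since the bases match, equate exponents: x - 3 = 4
So x = 4 - (-3) = 7

x = 7


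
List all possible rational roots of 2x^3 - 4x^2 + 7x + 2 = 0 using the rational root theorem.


Rational root theorem: possible roots are ±p/q where:
  p divides the constant term (2): p ∈ {1, 2}
  q divides the leading coefficient (2): q ∈ {1, 2}

All possible rational roots: -2, -1, -1/2, 1/2, 1, 2

-2, -1, -1/2, 1/2, 1, 2


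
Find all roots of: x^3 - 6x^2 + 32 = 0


Let p(x) = x^3 - 6x^2 + 32. By the rational root theorem (leading coefficient 1), any rational root is an integer divisor of 32: try ±1, ±2, ... in turn.
Test x = 1: value = 27 ≠ 0.
Test x = -1: value = 25 ≠ 0.
Test x = 2: value = 16 ≠ 0.
Test x = -2: value = 0 ✓, so (x + 2) is a factor.
Synthetic division by (x + 2): bring down 1; 1(-2) - 6 = -8; (-8)(-2) + 0 = 16; 16(-2) + 32 = 0 → quotient x^2 - 8x + 16, remainder 0.
Solve the quadratic x^2 - 8x + 16 = 0: discriminant = (-8)^2 - 4(1)(16) = 64 - 64 = 0.
Discriminant = 0, so a double root: x = 8/2 = 4.
Collecting all roots found:

x = -2, x = 4 (multiplicity 2)


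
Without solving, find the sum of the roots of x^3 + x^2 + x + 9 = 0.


By Vieta's formulas for x^3 + bx^2 + cx + d = 0:
  r1 + r2 + r3 = -b/a = -1
  r1*r2 + r1*r3 + r2*r3 = c/a = 1
  r1*r2*r3 = -d/a = -9


Sum = -1


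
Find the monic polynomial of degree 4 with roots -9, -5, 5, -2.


A monic polynomial with roots -9, -5, 5, -2 is:
p(x) = (x + 9)(x + 5)(x - 5)(x + 2)
After multiplying by (x + 9): x + 9
After multiplying by (x + 5): x^2 + 14x + 45
After multiplying by (x - 5): x^3 + 9x^2 - 25x - 225
After multiplying by (x + 2): x^4 + 11x^3 - 7x^2 - 275x - 450

x^4 + 11x^3 - 7x^2 - 275x - 450


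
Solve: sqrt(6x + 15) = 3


Square both sides: 6x + 15 = 3^2 = 9
6x = 9 - 15 = -6
x = -1
Check: sqrt(6*(-1) + 15) = sqrt(9) = 3 ✓

x = -1


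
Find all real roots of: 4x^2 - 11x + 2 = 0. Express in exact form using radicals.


Using the quadratic formula: x = (-b ± sqrt(b^2 - 4ac)) / (2a)
Here a = 4, b = -11, c = 2
Discriminant = b^2 - 4ac = (-11)^2 - 4(4)(2) = 121 - 32 = 89
Since discriminant = 89 > 0, there are two real roots.
x = (11 ± sqrt(89)) / 8
Numerically: x ≈ 2.5542 or x ≈ 0.1958

x = (11 + sqrt(89)) / 8 or x = (11 - sqrt(89)) / 8


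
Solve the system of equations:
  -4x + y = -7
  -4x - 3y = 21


Using Cramer's rule:
Determinant D = (-4)(-3) - (-4)(1) = 12 + 4 = 16
Dx = (-7)(-3) - (21)(1) = 21 - 21 = 0
Dy = (-4)(21) - (-4)(-7) = -84 - 28 = -112
x = Dx/D = 0/16 = 0
y = Dy/D = -112/16 = -7

x = 0, y = -7


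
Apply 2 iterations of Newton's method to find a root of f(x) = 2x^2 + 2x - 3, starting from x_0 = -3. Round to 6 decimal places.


Newton's method: x_(n+1) = x_n - f(x_n)/f'(x_n)
f(x) = 2x^2 + 2x - 3
f'(x) = 4x + 2

Iteration 1:
  f(-3.000000) = 9.000000
  f'(-3.000000) = -10.000000
  x_1 = -3.000000 - (9.000000)/(-10.000000) = -2.100000

Iteration 2:
  f(-2.100000) = 1.620000
  f'(-2.100000) = -6.400000
  x_2 = -2.100000 - (1.620000)/(-6.400000) = -1.846875

x_2 = -1.846875


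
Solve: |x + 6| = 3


An absolute value equation |expr| = 3 gives two cases:
Case 1: x + 6 = 3
  x = -3, so x = -3
Case 2: x + 6 = -3
  x = -9, so x = -9

x = -9, x = -3


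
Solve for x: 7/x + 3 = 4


Subtract 3 from both sides: 7/x = 1
Multiply both sides by x: 7 = 1 * x
Divide by 1: x = 7

x = 7


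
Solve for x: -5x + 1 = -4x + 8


Starting with: -5x + 1 = -4x + 8
Move all x terms to left: (-5 + 4)x = 8 - 1
Simplify: -x = 7
Divide both sides by -1: x = -7

x = -7


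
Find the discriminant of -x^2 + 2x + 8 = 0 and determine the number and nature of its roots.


For ax^2 + bx + c = 0, discriminant D = b^2 - 4ac
Here a = -1, b = 2, c = 8
D = (2)^2 - 4(-1)(8) = 4 + 32 = 36

D = 36 > 0 and is a perfect square (sqrt = 6)
The equation has 2 distinct real rational roots.

Discriminant = 36, 2 distinct real rational roots


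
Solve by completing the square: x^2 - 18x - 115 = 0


Start: x^2 - 18x - 115 = 0
Move constant: x^2 - 18x = 115
Half of -18 is -9, squared is 81
Add 81 to both sides: x^2 - 18x + 81 = 196
(x - 9)^2 = 196
x - 9 = ±14
x = 9 + 14 = 23 or x = 9 - 14 = -5

x = -5, x = 23


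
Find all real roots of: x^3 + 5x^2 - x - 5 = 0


Let p(x) = x^3 + 5x^2 - x - 5. By the rational root theorem (leading coefficient 1), any rational root is an integer divisor of 5: try ±1, ±2, ... in turn.
Test x = 1: value = 0 ✓, so (x - 1) is a factor.
Synthetic division by (x - 1): bring down 1; 1(1) + 5 = 6; 6(1) - 1 = 5; 5(1) - 5 = 0 → quotient x^2 + 6x + 5, remainder 0.
Solve the quadratic x^2 + 6x + 5 = 0: discriminant = 6^2 - 4(1)(5) = 36 - 20 = 16.
sqrt(16) = 4, so x = (-6 ± 4)/2: x = -1 or x = -5.

x = -5, x = -1, x = 1


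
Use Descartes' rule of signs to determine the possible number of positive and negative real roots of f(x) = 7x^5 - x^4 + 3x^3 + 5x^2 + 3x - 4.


Descartes' rule of signs:

For positive roots, count sign changes in f(x) = 7x^5 - x^4 + 3x^3 + 5x^2 + 3x - 4:
Signs of coefficients: +, -, +, +, +, -
Number of sign changes: 3
Possible positive real roots: 3, 1

For negative roots, examine f(-x) = -7x^5 - x^4 - 3x^3 + 5x^2 - 3x - 4:
Signs of coefficients: -, -, -, +, -, -
Number of sign changes: 2
Possible negative real roots: 2, 0

Positive roots: 3 or 1; Negative roots: 2 or 0


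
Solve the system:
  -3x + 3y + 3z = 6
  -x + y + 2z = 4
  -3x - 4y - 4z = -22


Using Cramer's rule. Expand each determinant along the first row.
D  = (-3)*[1*(-4) - 2*(-4)] - 3*[(-1)*(-4) - 2*(-3)] + 3*[(-1)*(-4) - 1*(-3)]
  = (-3)*(4) - 3*(10) + 3*(7) = -21
Dx = 6*[1*(-4) - 2*(-4)] - 3*[4*(-4) - 2*(-22)] + 3*[4*(-4) - 1*(-22)]
  = 6*(4) - 3*(28) + 3*(6) = -42
Dy = (-3)*[4*(-4) - 2*(-22)] - 6*[(-1)*(-4) - 2*(-3)] + 3*[(-1)*(-22) - 4*(-3)]
  = (-3)*(28) - 6*(10) + 3*(34) = -42
Dz = (-3)*[1*(-22) - 4*(-4)] - 3*[(-1)*(-22) - 4*(-3)] + 6*[(-1)*(-4) - 1*(-3)]
  = (-3)*(-6) - 3*(34) + 6*(7) = -42
x = Dx/D = -42/-21 = 2, y = Dy/D = -42/-21 = 2, z = Dz/D = -42/-21 = 2
Check eq1: (-3)(2) + (3)(2) + (3)(2) = 6 = 6 ✓
Check eq2: (-1)(2) + (1)(2) + (2)(2) = 4 = 4 ✓
Check eq3: (-3)(2) + (-4)(2) + (-4)(2) = -22 = -22 ✓

x = 2, y = 2, z = 2


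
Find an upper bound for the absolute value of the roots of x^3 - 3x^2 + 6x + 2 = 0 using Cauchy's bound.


Cauchy's bound: all roots r satisfy |r| <= 1 + max(|a_i/a_n|) for i = 0,...,n-1
where a_n is the leading coefficient.

Coefficients: [1, -3, 6, 2]
Leading coefficient a_n = 1
Ratios |a_i/a_n|: 3, 6, 2
Maximum ratio: 6
Cauchy's bound: |r| <= 1 + 6 = 7

Upper bound = 7


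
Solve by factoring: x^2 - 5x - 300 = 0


We need two numbers that multiply to -300 and add to -5.
Those numbers are -20 and 15 (since (-20) * 15 = -300 and (-20) + 15 = -5).
So x^2 - 5x - 300 = (x - 20)(x + 15) = 0
Setting each factor to zero: x = 20 or x = -15

x = -15, x = 20


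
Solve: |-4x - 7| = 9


An absolute value equation |expr| = 9 gives two cases:
Case 1: -4x - 7 = 9
  -4x = 16, so x = -4
Case 2: -4x - 7 = -9
  -4x = -2, so x = 1/2

x = -4, x = 1/2


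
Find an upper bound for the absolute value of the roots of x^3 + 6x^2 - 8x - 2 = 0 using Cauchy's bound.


Cauchy's bound: all roots r satisfy |r| <= 1 + max(|a_i/a_n|) for i = 0,...,n-1
where a_n is the leading coefficient.

Coefficients: [1, 6, -8, -2]
Leading coefficient a_n = 1
Ratios |a_i/a_n|: 6, 8, 2
Maximum ratio: 8
Cauchy's bound: |r| <= 1 + 8 = 9

Upper bound = 9


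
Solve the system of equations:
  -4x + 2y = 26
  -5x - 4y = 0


Using Cramer's rule:
Determinant D = (-4)(-4) - (-5)(2) = 16 + 10 = 26
Dx = (26)(-4) - (0)(2) = -104 - 0 = -104
Dy = (-4)(0) - (-5)(26) = 0 + 130 = 130
x = Dx/D = -104/26 = -4
y = Dy/D = 130/26 = 5

x = -4, y = 5


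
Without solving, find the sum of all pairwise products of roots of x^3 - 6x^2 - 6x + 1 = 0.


By Vieta's formulas for x^3 + bx^2 + cx + d = 0:
  r1 + r2 + r3 = -b/a = 6
  r1*r2 + r1*r3 + r2*r3 = c/a = -6
  r1*r2*r3 = -d/a = -1


Sum of pairwise products = -6


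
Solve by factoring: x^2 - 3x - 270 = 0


We need two numbers that multiply to -270 and add to -3.
Those numbers are 15 and -18 (since 15 * (-18) = -270 and 15 + (-18) = -3).
So x^2 - 3x - 270 = (x + 15)(x - 18) = 0
Setting each factor to zero: x = -15 or x = 18

x = -15, x = 18


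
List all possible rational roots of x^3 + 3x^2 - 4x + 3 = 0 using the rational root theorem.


Rational root theorem: possible roots are ±p/q where:
  p divides the constant term (3): p ∈ {1, 3}
  q divides the leading coefficient (1): q ∈ {1}

All possible rational roots: -3, -1, 1, 3

-3, -1, 1, 3


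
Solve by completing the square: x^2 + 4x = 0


Start: x^2 + 4x + 0 = 0
Move constant: x^2 + 4x = 0
Half of 4 is 2, squared is 4
Add 4 to both sides: x^2 + 4x + 4 = 4
(x + 2)^2 = 4
x + 2 = ±2
x = -2 + 2 = 0 or x = -2 - 2 = -4

x = -4, x = 0


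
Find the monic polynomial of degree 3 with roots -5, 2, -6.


A monic polynomial with roots -5, 2, -6 is:
p(x) = (x + 5)(x - 2)(x + 6)
After multiplying by (x + 5): x + 5
After multiplying by (x - 2): x^2 + 3x - 10
After multiplying by (x + 6): x^3 + 9x^2 + 8x - 60

x^3 + 9x^2 + 8x - 60


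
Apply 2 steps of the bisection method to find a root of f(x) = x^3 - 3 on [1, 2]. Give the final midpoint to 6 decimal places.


f(x) = x^3 - 3
f(1) = -2 < 0
f(2) = 5 > 0

Step 1: midpoint = (1.000000 + 2.000000)/2 = 1.500000
  f(1.500000) = 0.375000
  f(mid) > 0, so root is in [1.000000, 1.500000]

Step 2: midpoint = (1.000000 + 1.500000)/2 = 1.250000
  f(1.250000) = -1.046875
  f(mid) < 0, so root is in [1.250000, 1.500000]

midpoint = 1.250000


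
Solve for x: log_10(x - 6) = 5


Convert to exponential form: x - 6 = 10^5 = 100000
x = 100000 + 6 = 100006
Check: log_10(100006 - 6) = log_10(100000) = log_10(100000) = 5 ✓

x = 100006


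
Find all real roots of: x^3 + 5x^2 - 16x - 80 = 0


Let p(x) = x^3 + 5x^2 - 16x - 80. By the rational root theorem (leading coefficient 1), any rational root is an integer divisor of 80: try ±1, ±2, ... in turn.
Test x = 1: value = -90 ≠ 0.
Test x = -1: value = -60 ≠ 0.
Test x = 2: value = -84 ≠ 0.
Test x = -2: value = -36 ≠ 0.
Test x = 4: value = 0 ✓, so (x - 4) is a factor.
Synthetic division by (x - 4): bring down 1; 1(4) + 5 = 9; 9(4) - 16 = 20; 20(4) - 80 = 0 → quotient x^2 + 9x + 20, remainder 0.
Solve the quadratic x^2 + 9x + 20 = 0: discriminant = 9^2 - 4(1)(20) = 81 - 80 = 1.
sqrt(1) = 1, so x = (-9 ± 1)/2: x = -4 or x = -5.

x = -5, x = -4, x = 4


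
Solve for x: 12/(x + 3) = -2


Multiply both sides by (x + 3): 12 = -2(x + 3)
Distribute: 12 = -2x - 6
-2x = 12 + 6 = 18
x = -9

x = -9


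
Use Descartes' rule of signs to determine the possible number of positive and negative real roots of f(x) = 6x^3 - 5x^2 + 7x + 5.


Descartes' rule of signs:

For positive roots, count sign changes in f(x) = 6x^3 - 5x^2 + 7x + 5:
Signs of coefficients: +, -, +, +
Number of sign changes: 2
Possible positive real roots: 2, 0

For negative roots, examine f(-x) = -6x^3 - 5x^2 - 7x + 5:
Signs of coefficients: -, -, -, +
Number of sign changes: 1
Possible negative real roots: 1

Positive roots: 2 or 0; Negative roots: 1


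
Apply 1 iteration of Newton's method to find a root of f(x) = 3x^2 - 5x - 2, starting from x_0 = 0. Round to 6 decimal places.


Newton's method: x_(n+1) = x_n - f(x_n)/f'(x_n)
f(x) = 3x^2 - 5x - 2
f'(x) = 6x - 5

Iteration 1:
  f(0.000000) = -2.000000
  f'(0.000000) = -5.000000
  x_1 = 0.000000 - (-2.000000)/(-5.000000) = -0.400000

x_1 = -0.400000


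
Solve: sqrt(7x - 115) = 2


Square both sides: 7x - 115 = 2^2 = 4
7x = 4 + 115 = 119
x = 17
Check: sqrt(7*17 - 115) = sqrt(4) = 2 ✓

x = 17


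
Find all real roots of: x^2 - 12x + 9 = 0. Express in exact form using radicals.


Using the quadratic formula: x = (-b ± sqrt(b^2 - 4ac)) / (2a)
Here a = 1, b = -12, c = 9
Discriminant = b^2 - 4ac = (-12)^2 - 4(1)(9) = 144 - 36 = 108
Since discriminant = 108 > 0, there are two real roots.
x = (12 ± 6*sqrt(3)) / 2
Simplifying: x = 6 ± 3*sqrt(3)
Numerically: x ≈ 11.1962 or x ≈ 0.8038

x = 6 + 3*sqrt(3) or x = 6 - 3*sqrt(3)


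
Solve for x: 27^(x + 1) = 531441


Express both sides with the same base.
531441 = 27^4
Since the bases match, equate exponents: x + 1 = 4
So x = 4 - (1) = 3

x = 3


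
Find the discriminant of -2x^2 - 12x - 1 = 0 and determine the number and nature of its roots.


For ax^2 + bx + c = 0, discriminant D = b^2 - 4ac
Here a = -2, b = -12, c = -1
D = (-12)^2 - 4(-2)(-1) = 144 - 8 = 136

D = 136 > 0 but not a perfect square
The equation has 2 distinct real irrational roots.

Discriminant = 136, 2 distinct real irrational roots


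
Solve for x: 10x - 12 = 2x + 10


Starting with: 10x - 12 = 2x + 10
Move all x terms to left: (10 - 2)x = 10 + 12
Simplify: 8x = 22
Divide both sides by 8: x = 11/4

x = 11/4


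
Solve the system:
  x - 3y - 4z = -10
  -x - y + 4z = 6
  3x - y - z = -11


Using Cramer's rule. Expand each determinant along the first row.
D  = 1*[(-1)*(-1) - 4*(-1)] - (-3)*[(-1)*(-1) - 4*3] + (-4)*[(-1)*(-1) - (-1)*3]
  = 1*(5) - (-3)*(-11) + (-4)*(4) = -44
Dx = (-10)*[(-1)*(-1) - 4*(-1)] - (-3)*[6*(-1) - 4*(-11)] + (-4)*[6*(-1) - (-1)*(-11)]
  = (-10)*(5) - (-3)*(38) + (-4)*(-17) = 132
Dy = 1*[6*(-1) - 4*(-11)] - (-10)*[(-1)*(-1) - 4*3] + (-4)*[(-1)*(-11) - 6*3]
  = 1*(38) - (-10)*(-11) + (-4)*(-7) = -44
Dz = 1*[(-1)*(-11) - 6*(-1)] - (-3)*[(-1)*(-11) - 6*3] + (-10)*[(-1)*(-1) - (-1)*3]
  = 1*(17) - (-3)*(-7) + (-10)*(4) = -44
x = Dx/D = 132/-44 = -3, y = Dy/D = -44/-44 = 1, z = Dz/D = -44/-44 = 1
Check eq1: (1)(-3) + (-3)(1) + (-4)(1) = -10 = -10 ✓
Check eq2: (-1)(-3) + (-1)(1) + (4)(1) = 6 = 6 ✓
Check eq3: (3)(-3) + (-1)(1) + (-1)(1) = -11 = -11 ✓

x = -3, y = 1, z = 1


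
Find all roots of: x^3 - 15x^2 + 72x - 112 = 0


Let p(x) = x^3 - 15x^2 + 72x - 112. By the rational root theorem (leading coefficient 1), any rational root is an integer divisor of 112: try ±1, ±2, ... in turn.
Test x = 1: value = -54 ≠ 0.
Test x = -1: value = -200 ≠ 0.
Test x = 2: value = -20 ≠ 0.
Test x = -2: value = -324 ≠ 0.
Test x = 4: value = 0 ✓, so (x - 4) is a factor.
Synthetic division by (x - 4): bring down 1; 1(4) - 15 = -11; (-11)(4) + 72 = 28; 28(4) - 112 = 0 → quotient x^2 - 11x + 28, remainder 0.
Solve the quadratic x^2 - 11x + 28 = 0: discriminant = (-11)^2 - 4(1)(28) = 121 - 112 = 9.
sqrt(9) = 3, so x = (11 ± 3)/2: x = 7 or x = 4.
Collecting all roots found:

x = 4 (multiplicity 2), x = 7


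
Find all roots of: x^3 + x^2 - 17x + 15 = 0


Let p(x) = x^3 + x^2 - 17x + 15. By the rational root theorem (leading coefficient 1), any rational root is an integer divisor of 15: try ±1, ±2, ... in turn.
Test x = 1: value = 0 ✓, so (x - 1) is a factor.
Synthetic division by (x - 1): bring down 1; 1(1) + 1 = 2; 2(1) - 17 = -15; (-15)(1) + 15 = 0 → quotient x^2 + 2x - 15, remainder 0.
Solve the quadratic x^2 + 2x - 15 = 0: discriminant = 2^2 - 4(1)(-15) = 4 + 60 = 64.
sqrt(64) = 8, so x = (-2 ± 8)/2: x = 3 or x = -5.
Collecting all roots found:

x = -5, x = 1, x = 3


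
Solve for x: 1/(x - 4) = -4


Multiply both sides by (x - 4): 1 = -4(x - 4)
Distribute: 1 = -4x + 16
-4x = 1 - 16 = -15
x = 15/4

x = 15/4


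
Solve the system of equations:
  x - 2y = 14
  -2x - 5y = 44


Using Cramer's rule:
Determinant D = (1)(-5) - (-2)(-2) = -5 - 4 = -9
Dx = (14)(-5) - (44)(-2) = -70 + 88 = 18
Dy = (1)(44) - (-2)(14) = 44 + 28 = 72
x = Dx/D = 18/-9 = -2
y = Dy/D = 72/-9 = -8

x = -2, y = -8


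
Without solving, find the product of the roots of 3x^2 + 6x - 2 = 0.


By Vieta's formulas for ax^2 + bx + c = 0:
  Sum of roots = -b/a
  Product of roots = c/a

Here a = 3, b = 6, c = -2
Sum = -(6)/3 = -2
Product = -2/3 = -2/3

Product = -2/3


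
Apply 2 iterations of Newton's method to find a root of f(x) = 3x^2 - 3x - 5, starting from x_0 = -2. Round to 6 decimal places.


Newton's method: x_(n+1) = x_n - f(x_n)/f'(x_n)
f(x) = 3x^2 - 3x - 5
f'(x) = 6x - 3

Iteration 1:
  f(-2.000000) = 13.000000
  f'(-2.000000) = -15.000000
  x_1 = -2.000000 - (13.000000)/(-15.000000) = -1.133333

Iteration 2:
  f(-1.133333) = 2.253333
  f'(-1.133333) = -9.800000
  x_2 = -1.133333 - (2.253333)/(-9.800000) = -0.903401

x_2 = -0.903401


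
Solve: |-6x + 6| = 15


An absolute value equation |expr| = 15 gives two cases:
Case 1: -6x + 6 = 15
  -6x = 9, so x = -3/2
Case 2: -6x + 6 = -15
  -6x = -21, so x = 7/2

x = -3/2, x = 7/2


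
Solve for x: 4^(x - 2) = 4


Express both sides with the same base.
4 = 4^1
Since the bases match, equate exponents: x - 2 = 1
So x = 1 - (-2) = 3

x = 3


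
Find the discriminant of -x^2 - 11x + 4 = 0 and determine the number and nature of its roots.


For ax^2 + bx + c = 0, discriminant D = b^2 - 4ac
Here a = -1, b = -11, c = 4
D = (-11)^2 - 4(-1)(4) = 121 + 16 = 137

D = 137 > 0 but not a perfect square
The equation has 2 distinct real irrational roots.

Discriminant = 137, 2 distinct real irrational roots


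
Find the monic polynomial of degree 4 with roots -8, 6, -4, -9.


A monic polynomial with roots -8, 6, -4, -9 is:
p(x) = (x + 8)(x - 6)(x + 4)(x + 9)
After multiplying by (x + 8): x + 8
After multiplying by (x - 6): x^2 + 2x - 48
After multiplying by (x + 4): x^3 + 6x^2 - 40x - 192
After multiplying by (x + 9): x^4 + 15x^3 + 14x^2 - 552x - 1728

x^4 + 15x^3 + 14x^2 - 552x - 1728


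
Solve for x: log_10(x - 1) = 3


Convert to exponential form: x - 1 = 10^3 = 1000
x = 1000 + 1 = 1001
Check: log_10(1001 - 1) = log_10(1000) = log_10(1000) = 3 ✓

x = 1001


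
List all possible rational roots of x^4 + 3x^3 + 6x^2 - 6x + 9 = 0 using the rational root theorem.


Rational root theorem: possible roots are ±p/q where:
  p divides the constant term (9): p ∈ {1, 3, 9}
  q divides the leading coefficient (1): q ∈ {1}

All possible rational roots: -9, -3, -1, 1, 3, 9

-9, -3, -1, 1, 3, 9


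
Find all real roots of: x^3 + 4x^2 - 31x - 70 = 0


Let p(x) = x^3 + 4x^2 - 31x - 70. By the rational root theorem (leading coefficient 1), any rational root is an integer divisor of 70: try ±1, ±2, ... in turn.
Test x = 1: value = -96 ≠ 0.
Test x = -1: value = -36 ≠ 0.
Test x = 2: value = -108 ≠ 0.
Test x = -2: value = 0 ✓, so (x + 2) is a factor.
Synthetic division by (x + 2): bring down 1; 1(-2) + 4 = 2; 2(-2) - 31 = -35; (-35)(-2) - 70 = 0 → quotient x^2 + 2x - 35, remainder 0.
Solve the quadratic x^2 + 2x - 35 = 0: discriminant = 2^2 - 4(1)(-35) = 4 + 140 = 144.
sqrt(144) = 12, so x = (-2 ± 12)/2: x = 5 or x = -7.

x = -7, x = -2, x = 5


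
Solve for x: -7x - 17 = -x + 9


Starting with: -7x - 17 = -x + 9
Move all x terms to left: (-7 + 1)x = 9 + 17
Simplify: -6x = 26
Divide both sides by -6: x = -13/3

x = -13/3


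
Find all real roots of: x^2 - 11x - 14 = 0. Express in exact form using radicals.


Using the quadratic formula: x = (-b ± sqrt(b^2 - 4ac)) / (2a)
Here a = 1, b = -11, c = -14
Discriminant = b^2 - 4ac = (-11)^2 - 4(1)(-14) = 121 + 56 = 177
Since discriminant = 177 > 0, there are two real roots.
x = (11 ± sqrt(177)) / 2
Numerically: x ≈ 12.1521 or x ≈ -1.1521

x = (11 + sqrt(177)) / 2 or x = (11 - sqrt(177)) / 2


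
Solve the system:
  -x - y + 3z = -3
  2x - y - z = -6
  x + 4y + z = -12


Using Cramer's rule. Expand each determinant along the first row.
D  = (-1)*[(-1)*1 - (-1)*4] - (-1)*[2*1 - (-1)*1] + 3*[2*4 - (-1)*1]
  = (-1)*(3) - (-1)*(3) + 3*(9) = 27
Dx = (-3)*[(-1)*1 - (-1)*4] - (-1)*[(-6)*1 - (-1)*(-12)] + 3*[(-6)*4 - (-1)*(-12)]
  = (-3)*(3) - (-1)*(-18) + 3*(-36) = -135
Dy = (-1)*[(-6)*1 - (-1)*(-12)] - (-3)*[2*1 - (-1)*1] + 3*[2*(-12) - (-6)*1]
  = (-1)*(-18) - (-3)*(3) + 3*(-18) = -27
Dz = (-1)*[(-1)*(-12) - (-6)*4] - (-1)*[2*(-12) - (-6)*1] + (-3)*[2*4 - (-1)*1]
  = (-1)*(36) - (-1)*(-18) + (-3)*(9) = -81
x = Dx/D = -135/27 = -5, y = Dy/D = -27/27 = -1, z = Dz/D = -81/27 = -3
Check eq1: (-1)(-5) + (-1)(-1) + (3)(-3) = -3 = -3 ✓
Check eq2: (2)(-5) + (-1)(-1) + (-1)(-3) = -6 = -6 ✓
Check eq3: (1)(-5) + (4)(-1) + (1)(-3) = -12 = -12 ✓

x = -5, y = -1, z = -3


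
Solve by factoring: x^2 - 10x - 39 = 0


We need two numbers that multiply to -39 and add to -10.
Those numbers are -13 and 3 (since (-13) * 3 = -39 and (-13) + 3 = -10).
So x^2 - 10x - 39 = (x - 13)(x + 3) = 0
Setting each factor to zero: x = 13 or x = -3

x = -3, x = 13


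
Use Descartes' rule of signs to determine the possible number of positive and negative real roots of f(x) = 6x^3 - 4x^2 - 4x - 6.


Descartes' rule of signs:

For positive roots, count sign changes in f(x) = 6x^3 - 4x^2 - 4x - 6:
Signs of coefficients: +, -, -, -
Number of sign changes: 1
Possible positive real roots: 1

For negative roots, examine f(-x) = -6x^3 - 4x^2 + 4x - 6:
Signs of coefficients: -, -, +, -
Number of sign changes: 2
Possible negative real roots: 2, 0

Positive roots: 1; Negative roots: 2 or 0


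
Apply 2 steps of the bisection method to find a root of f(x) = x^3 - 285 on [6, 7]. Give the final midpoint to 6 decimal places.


f(x) = x^3 - 285
f(6) = -69 < 0
f(7) = 58 > 0

Step 1: midpoint = (6.000000 + 7.000000)/2 = 6.500000
  f(6.500000) = -10.375000
  f(mid) < 0, so root is in [6.500000, 7.000000]

Step 2: midpoint = (6.500000 + 7.000000)/2 = 6.750000
  f(6.750000) = 22.546875
  f(mid) > 0, so root is in [6.500000, 6.750000]

midpoint = 6.750000


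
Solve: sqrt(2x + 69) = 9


Square both sides: 2x + 69 = 9^2 = 81
2x = 81 - 69 = 12
x = 6
Check: sqrt(2*6 + 69) = sqrt(81) = 9 ✓

x = 6


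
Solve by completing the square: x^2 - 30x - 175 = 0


Start: x^2 - 30x - 175 = 0
Move constant: x^2 - 30x = 175
Half of -30 is -15, squared is 225
Add 225 to both sides: x^2 - 30x + 225 = 400
(x - 15)^2 = 400
x - 15 = ±20
x = 15 + 20 = 35 or x = 15 - 20 = -5

x = -5, x = 35


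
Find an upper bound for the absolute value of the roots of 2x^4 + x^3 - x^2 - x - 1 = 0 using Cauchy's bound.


Cauchy's bound: all roots r satisfy |r| <= 1 + max(|a_i/a_n|) for i = 0,...,n-1
where a_n is the leading coefficient.

Coefficients: [2, 1, -1, -1, -1]
Leading coefficient a_n = 2
Ratios |a_i/a_n|: 1/2, 1/2, 1/2, 1/2
Maximum ratio: 1/2
Cauchy's bound: |r| <= 1 + 1/2 = 3/2

Upper bound = 3/2


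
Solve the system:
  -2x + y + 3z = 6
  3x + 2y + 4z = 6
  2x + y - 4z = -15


Using Cramer's rule. Expand each determinant along the first row.
D  = (-2)*[2*(-4) - 4*1] - 1*[3*(-4) - 4*2] + 3*[3*1 - 2*2]
  = (-2)*(-12) - 1*(-20) + 3*(-1) = 41
Dx = 6*[2*(-4) - 4*1] - 1*[6*(-4) - 4*(-15)] + 3*[6*1 - 2*(-15)]
  = 6*(-12) - 1*(36) + 3*(36) = 0
Dy = (-2)*[6*(-4) - 4*(-15)] - 6*[3*(-4) - 4*2] + 3*[3*(-15) - 6*2]
  = (-2)*(36) - 6*(-20) + 3*(-57) = -123
Dz = (-2)*[2*(-15) - 6*1] - 1*[3*(-15) - 6*2] + 6*[3*1 - 2*2]
  = (-2)*(-36) - 1*(-57) + 6*(-1) = 123
x = Dx/D = 0/41 = 0, y = Dy/D = -123/41 = -3, z = Dz/D = 123/41 = 3
Check eq1: (-2)(0) + (1)(-3) + (3)(3) = 6 = 6 ✓
Check eq2: (3)(0) + (2)(-3) + (4)(3) = 6 = 6 ✓
Check eq3: (2)(0) + (1)(-3) + (-4)(3) = -15 = -15 ✓

x = 0, y = -3, z = 3
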